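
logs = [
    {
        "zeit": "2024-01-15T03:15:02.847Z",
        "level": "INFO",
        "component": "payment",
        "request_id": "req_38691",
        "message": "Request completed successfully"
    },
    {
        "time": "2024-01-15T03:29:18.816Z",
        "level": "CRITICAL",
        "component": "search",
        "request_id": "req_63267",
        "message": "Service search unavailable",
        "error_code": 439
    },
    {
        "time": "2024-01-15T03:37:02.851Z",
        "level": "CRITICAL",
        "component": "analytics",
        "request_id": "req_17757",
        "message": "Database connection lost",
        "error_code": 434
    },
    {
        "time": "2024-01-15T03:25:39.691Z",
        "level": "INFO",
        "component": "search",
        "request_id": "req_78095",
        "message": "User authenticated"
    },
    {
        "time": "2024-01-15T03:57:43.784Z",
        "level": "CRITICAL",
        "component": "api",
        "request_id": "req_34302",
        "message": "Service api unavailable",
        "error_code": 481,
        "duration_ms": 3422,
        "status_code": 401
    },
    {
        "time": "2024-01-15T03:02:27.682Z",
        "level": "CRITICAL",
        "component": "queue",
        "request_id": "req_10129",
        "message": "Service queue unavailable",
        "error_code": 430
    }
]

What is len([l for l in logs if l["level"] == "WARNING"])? 0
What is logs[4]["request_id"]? "req_34302"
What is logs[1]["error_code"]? 439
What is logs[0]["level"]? "INFO"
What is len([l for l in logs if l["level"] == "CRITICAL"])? 4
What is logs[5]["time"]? "2024-01-15T03:02:27.682Z"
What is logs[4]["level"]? "CRITICAL"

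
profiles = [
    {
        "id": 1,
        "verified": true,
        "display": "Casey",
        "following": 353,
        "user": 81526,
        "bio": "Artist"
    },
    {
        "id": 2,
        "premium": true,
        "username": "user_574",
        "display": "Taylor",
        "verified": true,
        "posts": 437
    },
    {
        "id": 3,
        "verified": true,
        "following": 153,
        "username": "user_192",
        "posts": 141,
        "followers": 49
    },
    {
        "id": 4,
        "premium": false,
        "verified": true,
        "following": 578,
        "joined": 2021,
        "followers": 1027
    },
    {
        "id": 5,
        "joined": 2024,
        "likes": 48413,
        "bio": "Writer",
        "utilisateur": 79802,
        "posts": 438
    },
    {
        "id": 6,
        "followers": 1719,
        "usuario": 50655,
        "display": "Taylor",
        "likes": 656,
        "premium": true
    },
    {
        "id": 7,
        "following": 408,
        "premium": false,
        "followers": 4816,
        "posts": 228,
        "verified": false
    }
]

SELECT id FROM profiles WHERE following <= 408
[1, 3, 7]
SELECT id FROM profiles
[1, 2, 3, 4, 5, 6, 7]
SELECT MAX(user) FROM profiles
81526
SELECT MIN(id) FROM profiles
1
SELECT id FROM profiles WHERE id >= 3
[3, 4, 5, 6, 7]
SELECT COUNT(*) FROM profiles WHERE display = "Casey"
1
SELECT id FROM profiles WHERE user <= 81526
[1]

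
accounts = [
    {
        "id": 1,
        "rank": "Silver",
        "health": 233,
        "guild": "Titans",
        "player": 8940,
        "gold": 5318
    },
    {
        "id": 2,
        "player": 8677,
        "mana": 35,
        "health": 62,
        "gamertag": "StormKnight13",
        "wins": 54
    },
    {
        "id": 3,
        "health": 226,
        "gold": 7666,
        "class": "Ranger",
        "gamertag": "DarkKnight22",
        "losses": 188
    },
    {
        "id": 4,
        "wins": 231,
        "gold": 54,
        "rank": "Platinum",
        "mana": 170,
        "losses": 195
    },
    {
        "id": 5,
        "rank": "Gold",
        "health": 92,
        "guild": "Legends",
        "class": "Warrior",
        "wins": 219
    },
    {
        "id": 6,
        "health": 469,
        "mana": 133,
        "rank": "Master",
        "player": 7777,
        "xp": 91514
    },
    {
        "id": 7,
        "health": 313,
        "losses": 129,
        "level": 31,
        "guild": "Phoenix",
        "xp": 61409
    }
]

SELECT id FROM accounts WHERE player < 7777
[]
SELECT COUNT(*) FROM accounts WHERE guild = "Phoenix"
1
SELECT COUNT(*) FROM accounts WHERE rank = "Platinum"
1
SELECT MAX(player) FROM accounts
8940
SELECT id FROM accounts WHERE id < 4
[1, 2, 3]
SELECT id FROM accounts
[1, 2, 3, 4, 5, 6, 7]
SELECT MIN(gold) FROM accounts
54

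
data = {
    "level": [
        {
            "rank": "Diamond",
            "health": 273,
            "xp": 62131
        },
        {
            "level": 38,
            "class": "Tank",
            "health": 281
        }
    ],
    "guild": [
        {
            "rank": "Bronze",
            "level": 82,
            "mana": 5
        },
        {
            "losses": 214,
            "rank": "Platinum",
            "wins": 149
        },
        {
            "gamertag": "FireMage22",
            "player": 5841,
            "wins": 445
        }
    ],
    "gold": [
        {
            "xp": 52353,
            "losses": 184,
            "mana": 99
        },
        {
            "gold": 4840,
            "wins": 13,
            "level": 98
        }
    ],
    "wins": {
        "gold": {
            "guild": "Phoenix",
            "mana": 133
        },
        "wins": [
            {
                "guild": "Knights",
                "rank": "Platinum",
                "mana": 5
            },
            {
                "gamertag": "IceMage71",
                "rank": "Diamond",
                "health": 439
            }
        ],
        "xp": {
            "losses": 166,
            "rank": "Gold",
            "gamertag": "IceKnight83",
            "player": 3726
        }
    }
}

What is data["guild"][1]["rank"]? "Platinum"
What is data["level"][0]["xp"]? 62131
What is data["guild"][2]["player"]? 5841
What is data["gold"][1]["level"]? 98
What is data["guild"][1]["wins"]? 149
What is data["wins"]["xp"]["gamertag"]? "IceKnight83"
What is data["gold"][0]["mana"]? 99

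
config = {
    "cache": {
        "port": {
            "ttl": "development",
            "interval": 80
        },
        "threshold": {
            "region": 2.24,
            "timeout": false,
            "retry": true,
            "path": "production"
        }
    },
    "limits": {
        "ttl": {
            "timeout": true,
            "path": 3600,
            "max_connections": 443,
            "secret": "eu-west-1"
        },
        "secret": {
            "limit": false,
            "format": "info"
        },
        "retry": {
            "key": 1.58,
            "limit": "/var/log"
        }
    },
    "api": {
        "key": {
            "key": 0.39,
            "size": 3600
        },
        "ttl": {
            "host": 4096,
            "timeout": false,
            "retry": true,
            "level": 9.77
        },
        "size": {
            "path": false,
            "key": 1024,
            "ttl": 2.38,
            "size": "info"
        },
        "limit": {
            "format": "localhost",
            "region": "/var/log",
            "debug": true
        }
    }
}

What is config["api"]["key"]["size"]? 3600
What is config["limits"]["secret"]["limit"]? False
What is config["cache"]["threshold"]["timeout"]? False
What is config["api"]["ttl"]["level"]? 9.77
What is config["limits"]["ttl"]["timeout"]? True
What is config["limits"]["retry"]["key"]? 1.58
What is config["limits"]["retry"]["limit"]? "/var/log"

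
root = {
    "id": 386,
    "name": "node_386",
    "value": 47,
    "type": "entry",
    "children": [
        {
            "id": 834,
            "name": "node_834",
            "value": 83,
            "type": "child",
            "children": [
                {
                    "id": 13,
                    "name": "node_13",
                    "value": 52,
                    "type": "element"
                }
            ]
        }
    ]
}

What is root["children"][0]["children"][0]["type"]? "element"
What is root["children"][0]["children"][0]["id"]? 13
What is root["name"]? "node_386"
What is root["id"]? 386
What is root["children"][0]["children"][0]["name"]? "node_13"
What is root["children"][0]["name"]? "node_834"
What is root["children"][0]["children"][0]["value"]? 52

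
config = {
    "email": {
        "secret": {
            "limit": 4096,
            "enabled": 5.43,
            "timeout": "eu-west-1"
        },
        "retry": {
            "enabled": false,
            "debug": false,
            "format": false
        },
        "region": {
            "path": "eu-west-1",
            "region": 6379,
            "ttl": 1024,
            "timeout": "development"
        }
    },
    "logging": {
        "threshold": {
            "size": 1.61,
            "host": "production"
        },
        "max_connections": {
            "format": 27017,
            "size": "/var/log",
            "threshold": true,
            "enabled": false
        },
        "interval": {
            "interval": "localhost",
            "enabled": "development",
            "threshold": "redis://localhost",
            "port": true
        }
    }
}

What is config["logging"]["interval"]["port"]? True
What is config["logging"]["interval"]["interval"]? "localhost"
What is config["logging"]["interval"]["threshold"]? "redis://localhost"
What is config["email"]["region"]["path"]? "eu-west-1"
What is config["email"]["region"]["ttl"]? 1024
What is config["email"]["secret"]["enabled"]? 5.43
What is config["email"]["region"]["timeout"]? "development"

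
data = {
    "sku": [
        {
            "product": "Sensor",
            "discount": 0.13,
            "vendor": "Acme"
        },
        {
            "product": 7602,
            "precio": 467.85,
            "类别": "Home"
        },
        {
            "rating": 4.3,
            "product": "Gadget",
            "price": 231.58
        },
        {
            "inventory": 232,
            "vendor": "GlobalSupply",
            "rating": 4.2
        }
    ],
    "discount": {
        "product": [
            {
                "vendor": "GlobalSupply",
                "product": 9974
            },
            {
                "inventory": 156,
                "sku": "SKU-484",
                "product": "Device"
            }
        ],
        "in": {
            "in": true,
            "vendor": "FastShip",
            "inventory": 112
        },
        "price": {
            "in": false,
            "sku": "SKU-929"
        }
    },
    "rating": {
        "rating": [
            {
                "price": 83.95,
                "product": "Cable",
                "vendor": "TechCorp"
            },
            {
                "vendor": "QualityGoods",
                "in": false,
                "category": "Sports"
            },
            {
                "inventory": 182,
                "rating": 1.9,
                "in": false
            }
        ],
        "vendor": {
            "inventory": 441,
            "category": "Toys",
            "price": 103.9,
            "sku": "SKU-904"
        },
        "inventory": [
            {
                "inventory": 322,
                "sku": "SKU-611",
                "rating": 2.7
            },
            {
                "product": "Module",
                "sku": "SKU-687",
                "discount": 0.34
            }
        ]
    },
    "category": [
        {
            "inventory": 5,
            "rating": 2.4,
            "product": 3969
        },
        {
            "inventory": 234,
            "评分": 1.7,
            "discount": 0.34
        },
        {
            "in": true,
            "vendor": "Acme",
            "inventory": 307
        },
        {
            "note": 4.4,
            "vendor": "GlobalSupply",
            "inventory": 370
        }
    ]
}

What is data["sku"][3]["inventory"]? 232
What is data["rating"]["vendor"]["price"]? 103.9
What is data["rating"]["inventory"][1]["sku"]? "SKU-687"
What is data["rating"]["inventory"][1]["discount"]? 0.34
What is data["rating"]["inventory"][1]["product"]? "Module"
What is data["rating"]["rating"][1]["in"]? False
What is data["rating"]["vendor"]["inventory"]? 441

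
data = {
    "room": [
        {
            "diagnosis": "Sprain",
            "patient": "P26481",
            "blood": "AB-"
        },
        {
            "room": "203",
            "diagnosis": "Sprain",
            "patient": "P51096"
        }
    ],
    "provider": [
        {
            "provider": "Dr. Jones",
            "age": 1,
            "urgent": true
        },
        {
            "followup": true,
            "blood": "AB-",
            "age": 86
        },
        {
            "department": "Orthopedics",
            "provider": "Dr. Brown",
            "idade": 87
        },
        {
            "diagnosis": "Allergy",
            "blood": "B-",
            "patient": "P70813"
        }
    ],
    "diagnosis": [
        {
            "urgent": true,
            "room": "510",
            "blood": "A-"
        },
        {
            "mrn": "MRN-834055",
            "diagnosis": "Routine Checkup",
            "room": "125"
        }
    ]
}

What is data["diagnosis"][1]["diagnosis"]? "Routine Checkup"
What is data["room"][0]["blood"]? "AB-"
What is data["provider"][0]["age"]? 1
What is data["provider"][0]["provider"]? "Dr. Jones"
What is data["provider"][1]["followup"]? True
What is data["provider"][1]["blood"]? "AB-"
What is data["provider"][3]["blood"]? "B-"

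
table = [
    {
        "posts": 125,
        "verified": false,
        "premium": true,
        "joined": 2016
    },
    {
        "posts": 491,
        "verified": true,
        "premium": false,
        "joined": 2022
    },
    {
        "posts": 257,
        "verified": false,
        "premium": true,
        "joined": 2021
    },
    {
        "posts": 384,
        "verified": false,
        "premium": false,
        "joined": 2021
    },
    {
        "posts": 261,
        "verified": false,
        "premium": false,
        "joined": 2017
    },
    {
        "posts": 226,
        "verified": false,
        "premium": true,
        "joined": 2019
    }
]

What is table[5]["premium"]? True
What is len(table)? 6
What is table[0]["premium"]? True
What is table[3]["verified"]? False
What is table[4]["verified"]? False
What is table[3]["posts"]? 384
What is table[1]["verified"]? True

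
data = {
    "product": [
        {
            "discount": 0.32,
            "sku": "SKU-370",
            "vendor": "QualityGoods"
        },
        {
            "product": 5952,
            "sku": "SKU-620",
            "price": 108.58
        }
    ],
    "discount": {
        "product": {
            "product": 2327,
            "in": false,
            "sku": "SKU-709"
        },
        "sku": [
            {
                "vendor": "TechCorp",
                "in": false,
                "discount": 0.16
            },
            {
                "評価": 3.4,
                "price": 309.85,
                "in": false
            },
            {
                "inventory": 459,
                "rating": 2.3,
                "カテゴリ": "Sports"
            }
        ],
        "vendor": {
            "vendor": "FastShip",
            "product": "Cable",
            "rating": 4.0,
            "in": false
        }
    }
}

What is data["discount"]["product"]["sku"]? "SKU-709"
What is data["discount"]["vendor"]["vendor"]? "FastShip"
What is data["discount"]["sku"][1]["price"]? 309.85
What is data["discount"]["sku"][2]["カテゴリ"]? "Sports"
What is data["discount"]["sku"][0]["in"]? False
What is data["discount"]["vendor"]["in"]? False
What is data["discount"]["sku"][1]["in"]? False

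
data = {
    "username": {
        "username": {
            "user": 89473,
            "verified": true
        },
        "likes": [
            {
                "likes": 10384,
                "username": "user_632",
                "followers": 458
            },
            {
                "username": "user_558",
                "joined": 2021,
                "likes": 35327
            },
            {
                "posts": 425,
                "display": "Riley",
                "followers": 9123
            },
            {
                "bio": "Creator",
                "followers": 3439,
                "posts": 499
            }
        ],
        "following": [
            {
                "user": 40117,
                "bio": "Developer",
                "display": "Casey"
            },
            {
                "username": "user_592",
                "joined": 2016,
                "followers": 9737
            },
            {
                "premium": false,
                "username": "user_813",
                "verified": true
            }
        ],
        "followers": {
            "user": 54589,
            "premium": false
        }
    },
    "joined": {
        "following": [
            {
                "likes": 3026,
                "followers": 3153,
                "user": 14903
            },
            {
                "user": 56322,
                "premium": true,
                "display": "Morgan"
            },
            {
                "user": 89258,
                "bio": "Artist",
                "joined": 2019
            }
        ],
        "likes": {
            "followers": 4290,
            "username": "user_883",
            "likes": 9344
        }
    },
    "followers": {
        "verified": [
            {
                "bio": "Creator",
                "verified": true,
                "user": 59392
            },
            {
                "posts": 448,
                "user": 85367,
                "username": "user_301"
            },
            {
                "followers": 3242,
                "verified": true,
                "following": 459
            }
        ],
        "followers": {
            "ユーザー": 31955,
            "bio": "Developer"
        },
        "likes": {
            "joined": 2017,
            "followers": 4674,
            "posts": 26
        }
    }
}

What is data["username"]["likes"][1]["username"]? "user_558"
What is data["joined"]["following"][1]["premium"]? True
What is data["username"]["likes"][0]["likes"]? 10384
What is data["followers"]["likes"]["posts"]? 26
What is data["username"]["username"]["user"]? 89473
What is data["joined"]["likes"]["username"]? "user_883"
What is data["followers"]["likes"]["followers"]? 4674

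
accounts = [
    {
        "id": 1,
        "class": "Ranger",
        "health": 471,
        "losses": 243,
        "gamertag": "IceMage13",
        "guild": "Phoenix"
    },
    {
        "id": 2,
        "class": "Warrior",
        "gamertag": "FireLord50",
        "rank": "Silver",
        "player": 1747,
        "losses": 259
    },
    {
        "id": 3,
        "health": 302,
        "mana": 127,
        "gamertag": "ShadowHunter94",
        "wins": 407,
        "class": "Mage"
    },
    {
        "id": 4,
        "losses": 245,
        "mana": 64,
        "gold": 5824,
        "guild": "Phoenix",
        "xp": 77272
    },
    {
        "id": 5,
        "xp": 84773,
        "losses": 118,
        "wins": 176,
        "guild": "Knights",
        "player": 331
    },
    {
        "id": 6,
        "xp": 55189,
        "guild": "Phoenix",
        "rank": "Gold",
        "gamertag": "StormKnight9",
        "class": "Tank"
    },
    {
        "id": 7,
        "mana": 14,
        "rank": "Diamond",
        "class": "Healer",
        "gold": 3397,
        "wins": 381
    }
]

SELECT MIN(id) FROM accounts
1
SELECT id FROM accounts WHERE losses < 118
[]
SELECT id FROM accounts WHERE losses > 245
[2]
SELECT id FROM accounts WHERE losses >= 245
[2, 4]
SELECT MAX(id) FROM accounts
7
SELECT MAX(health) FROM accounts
471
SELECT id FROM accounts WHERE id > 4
[5, 6, 7]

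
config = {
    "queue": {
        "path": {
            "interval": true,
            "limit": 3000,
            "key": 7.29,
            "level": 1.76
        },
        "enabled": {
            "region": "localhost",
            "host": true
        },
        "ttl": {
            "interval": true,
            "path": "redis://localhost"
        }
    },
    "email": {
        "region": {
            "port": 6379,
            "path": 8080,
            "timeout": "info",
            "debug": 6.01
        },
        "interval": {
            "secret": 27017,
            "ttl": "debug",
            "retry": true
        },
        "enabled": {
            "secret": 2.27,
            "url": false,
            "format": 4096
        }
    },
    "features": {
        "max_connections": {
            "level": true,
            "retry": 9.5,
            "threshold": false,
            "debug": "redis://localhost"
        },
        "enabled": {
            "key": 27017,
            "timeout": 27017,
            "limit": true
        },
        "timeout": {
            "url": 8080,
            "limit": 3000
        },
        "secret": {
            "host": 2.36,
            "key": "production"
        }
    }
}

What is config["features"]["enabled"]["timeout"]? 27017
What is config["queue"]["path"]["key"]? 7.29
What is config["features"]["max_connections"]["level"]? True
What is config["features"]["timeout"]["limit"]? 3000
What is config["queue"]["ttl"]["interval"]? True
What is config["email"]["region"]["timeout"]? "info"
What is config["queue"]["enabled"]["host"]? True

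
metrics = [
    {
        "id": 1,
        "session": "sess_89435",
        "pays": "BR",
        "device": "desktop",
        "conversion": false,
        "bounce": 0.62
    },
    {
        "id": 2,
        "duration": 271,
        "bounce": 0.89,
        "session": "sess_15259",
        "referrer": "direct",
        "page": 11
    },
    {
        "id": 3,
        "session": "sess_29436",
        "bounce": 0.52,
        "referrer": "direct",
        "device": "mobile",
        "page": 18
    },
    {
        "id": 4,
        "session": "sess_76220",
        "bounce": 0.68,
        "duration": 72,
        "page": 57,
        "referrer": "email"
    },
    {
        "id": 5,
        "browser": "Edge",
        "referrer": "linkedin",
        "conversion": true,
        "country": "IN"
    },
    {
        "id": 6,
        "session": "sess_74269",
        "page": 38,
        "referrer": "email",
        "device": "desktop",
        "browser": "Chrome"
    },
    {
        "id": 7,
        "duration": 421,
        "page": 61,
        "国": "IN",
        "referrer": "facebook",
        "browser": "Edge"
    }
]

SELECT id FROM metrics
[1, 2, 3, 4, 5, 6, 7]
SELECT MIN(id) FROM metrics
1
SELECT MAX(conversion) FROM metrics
True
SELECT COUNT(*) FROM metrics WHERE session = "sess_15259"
1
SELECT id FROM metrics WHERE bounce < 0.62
[3]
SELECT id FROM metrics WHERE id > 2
[3, 4, 5, 6, 7]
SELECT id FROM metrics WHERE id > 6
[7]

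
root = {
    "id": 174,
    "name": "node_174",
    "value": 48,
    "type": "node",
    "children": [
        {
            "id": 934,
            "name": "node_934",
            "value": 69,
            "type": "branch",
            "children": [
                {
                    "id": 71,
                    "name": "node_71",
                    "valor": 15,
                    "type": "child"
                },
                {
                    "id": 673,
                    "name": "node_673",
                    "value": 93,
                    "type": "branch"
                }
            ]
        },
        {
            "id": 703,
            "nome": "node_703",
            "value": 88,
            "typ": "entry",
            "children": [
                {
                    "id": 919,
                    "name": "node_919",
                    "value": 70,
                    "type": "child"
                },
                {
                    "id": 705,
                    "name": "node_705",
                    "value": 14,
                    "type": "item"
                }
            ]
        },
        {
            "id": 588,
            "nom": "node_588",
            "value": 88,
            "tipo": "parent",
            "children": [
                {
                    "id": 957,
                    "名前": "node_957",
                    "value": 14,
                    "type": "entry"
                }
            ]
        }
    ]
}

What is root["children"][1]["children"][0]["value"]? 70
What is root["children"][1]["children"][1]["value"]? 14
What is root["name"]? "node_174"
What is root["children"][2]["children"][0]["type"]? "entry"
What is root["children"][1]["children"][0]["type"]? "child"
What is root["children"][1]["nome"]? "node_703"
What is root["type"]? "node"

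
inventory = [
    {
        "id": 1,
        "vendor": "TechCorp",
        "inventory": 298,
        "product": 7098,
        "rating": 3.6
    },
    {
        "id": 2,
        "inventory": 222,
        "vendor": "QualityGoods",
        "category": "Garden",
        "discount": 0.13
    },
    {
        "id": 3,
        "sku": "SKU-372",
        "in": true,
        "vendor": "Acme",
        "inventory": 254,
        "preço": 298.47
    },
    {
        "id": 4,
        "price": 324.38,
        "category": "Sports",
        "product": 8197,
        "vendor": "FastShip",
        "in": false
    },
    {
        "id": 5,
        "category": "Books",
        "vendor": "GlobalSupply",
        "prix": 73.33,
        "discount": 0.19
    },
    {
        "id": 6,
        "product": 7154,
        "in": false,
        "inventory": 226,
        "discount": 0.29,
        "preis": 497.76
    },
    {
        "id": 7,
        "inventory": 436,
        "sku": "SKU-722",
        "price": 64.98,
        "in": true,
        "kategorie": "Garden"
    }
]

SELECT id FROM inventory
[1, 2, 3, 4, 5, 6, 7]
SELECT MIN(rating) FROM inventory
3.6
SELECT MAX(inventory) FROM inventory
436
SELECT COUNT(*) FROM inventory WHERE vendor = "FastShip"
1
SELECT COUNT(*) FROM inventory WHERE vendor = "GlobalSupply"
1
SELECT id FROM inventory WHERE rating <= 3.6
[1]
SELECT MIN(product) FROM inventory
7098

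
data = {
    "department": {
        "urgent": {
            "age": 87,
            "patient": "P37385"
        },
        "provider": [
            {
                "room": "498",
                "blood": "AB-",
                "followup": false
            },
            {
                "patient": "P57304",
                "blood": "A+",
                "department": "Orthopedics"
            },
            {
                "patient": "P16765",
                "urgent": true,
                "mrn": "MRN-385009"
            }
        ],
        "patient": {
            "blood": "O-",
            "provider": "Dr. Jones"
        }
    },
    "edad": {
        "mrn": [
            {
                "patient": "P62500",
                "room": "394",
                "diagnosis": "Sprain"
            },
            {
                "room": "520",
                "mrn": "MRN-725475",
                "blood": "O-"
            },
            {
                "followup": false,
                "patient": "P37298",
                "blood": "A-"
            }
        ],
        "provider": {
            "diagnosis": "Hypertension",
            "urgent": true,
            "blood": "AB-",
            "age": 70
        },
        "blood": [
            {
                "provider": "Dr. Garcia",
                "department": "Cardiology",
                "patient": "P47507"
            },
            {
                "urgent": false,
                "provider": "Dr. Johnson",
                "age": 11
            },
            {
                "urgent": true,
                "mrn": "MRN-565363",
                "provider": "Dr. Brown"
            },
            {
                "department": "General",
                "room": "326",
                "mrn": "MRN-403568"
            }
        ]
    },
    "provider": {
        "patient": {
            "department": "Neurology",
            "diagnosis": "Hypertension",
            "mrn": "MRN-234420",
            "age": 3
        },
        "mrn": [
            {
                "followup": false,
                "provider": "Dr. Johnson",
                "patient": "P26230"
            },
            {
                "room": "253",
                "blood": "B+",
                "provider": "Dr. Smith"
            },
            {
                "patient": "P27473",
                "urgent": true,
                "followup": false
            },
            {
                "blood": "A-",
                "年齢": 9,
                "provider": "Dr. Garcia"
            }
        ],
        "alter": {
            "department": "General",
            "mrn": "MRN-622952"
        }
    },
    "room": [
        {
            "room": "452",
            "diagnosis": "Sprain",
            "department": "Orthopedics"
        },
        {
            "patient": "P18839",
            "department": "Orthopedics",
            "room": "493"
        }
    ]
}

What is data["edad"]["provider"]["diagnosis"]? "Hypertension"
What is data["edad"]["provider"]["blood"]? "AB-"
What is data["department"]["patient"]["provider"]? "Dr. Jones"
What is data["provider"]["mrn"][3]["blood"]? "A-"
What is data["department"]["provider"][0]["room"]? "498"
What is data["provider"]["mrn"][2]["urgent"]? True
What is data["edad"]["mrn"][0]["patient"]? "P62500"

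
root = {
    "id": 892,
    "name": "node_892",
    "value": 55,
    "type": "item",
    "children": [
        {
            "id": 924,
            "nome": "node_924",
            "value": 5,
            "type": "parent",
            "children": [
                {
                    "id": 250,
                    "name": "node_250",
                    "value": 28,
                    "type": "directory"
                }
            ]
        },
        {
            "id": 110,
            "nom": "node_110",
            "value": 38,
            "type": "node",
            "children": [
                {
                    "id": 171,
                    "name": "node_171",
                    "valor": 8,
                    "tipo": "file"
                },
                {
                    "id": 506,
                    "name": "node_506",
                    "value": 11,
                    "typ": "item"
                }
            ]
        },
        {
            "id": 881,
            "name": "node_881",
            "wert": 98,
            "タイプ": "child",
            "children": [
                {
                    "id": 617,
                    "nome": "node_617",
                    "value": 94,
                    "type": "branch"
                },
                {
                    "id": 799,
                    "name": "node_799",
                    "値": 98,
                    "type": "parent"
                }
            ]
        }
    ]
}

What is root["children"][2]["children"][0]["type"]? "branch"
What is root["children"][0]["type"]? "parent"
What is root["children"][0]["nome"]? "node_924"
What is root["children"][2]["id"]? 881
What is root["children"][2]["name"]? "node_881"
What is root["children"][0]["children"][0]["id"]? 250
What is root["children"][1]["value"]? 38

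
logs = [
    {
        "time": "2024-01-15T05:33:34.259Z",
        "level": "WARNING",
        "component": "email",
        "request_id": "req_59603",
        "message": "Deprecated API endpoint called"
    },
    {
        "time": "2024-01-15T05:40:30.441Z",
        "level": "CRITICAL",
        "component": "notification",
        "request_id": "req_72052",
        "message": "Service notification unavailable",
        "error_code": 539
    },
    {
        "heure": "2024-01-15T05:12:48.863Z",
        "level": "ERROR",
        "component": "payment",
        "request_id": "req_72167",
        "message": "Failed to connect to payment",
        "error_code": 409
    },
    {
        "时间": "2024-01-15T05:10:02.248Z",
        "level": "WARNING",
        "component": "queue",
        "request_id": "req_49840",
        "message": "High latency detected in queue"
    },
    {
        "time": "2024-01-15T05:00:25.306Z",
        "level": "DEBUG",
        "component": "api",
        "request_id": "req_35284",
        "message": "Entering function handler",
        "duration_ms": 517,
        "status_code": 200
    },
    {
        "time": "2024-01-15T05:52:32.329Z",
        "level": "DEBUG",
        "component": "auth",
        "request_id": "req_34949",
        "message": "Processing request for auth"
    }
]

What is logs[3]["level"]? "WARNING"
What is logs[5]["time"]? "2024-01-15T05:52:32.329Z"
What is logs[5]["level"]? "DEBUG"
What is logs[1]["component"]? "notification"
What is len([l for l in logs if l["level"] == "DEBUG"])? 2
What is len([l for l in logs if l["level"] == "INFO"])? 0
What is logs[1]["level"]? "CRITICAL"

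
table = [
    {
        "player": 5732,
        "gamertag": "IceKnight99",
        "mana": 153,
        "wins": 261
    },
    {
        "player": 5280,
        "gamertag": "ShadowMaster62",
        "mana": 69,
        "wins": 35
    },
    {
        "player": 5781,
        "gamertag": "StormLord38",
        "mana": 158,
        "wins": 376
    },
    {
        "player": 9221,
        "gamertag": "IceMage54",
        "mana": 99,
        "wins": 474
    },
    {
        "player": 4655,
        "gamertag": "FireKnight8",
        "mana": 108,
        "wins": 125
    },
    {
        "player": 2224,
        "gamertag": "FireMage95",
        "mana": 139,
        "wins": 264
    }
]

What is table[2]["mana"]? 158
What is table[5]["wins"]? 264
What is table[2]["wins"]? 376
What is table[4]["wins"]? 125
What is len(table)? 6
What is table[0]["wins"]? 261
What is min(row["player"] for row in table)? 2224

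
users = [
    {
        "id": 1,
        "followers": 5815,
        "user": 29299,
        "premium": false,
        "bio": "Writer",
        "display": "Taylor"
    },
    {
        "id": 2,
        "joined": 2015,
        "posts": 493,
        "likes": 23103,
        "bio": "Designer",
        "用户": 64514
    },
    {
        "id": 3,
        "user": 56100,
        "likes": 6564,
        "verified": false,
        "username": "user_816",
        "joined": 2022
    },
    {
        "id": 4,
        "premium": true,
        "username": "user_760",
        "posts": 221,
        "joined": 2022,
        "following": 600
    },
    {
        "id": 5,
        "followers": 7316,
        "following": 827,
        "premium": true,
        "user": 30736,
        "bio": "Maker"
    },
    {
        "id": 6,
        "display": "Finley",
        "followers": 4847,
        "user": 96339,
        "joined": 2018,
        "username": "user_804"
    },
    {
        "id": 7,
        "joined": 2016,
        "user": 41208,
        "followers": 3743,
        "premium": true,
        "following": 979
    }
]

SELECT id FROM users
[1, 2, 3, 4, 5, 6, 7]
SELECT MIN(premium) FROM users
False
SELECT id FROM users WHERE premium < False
[]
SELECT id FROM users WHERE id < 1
[]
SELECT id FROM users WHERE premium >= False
[1, 4, 5, 7]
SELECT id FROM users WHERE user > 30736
[3, 6, 7]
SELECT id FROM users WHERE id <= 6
[1, 2, 3, 4, 5, 6]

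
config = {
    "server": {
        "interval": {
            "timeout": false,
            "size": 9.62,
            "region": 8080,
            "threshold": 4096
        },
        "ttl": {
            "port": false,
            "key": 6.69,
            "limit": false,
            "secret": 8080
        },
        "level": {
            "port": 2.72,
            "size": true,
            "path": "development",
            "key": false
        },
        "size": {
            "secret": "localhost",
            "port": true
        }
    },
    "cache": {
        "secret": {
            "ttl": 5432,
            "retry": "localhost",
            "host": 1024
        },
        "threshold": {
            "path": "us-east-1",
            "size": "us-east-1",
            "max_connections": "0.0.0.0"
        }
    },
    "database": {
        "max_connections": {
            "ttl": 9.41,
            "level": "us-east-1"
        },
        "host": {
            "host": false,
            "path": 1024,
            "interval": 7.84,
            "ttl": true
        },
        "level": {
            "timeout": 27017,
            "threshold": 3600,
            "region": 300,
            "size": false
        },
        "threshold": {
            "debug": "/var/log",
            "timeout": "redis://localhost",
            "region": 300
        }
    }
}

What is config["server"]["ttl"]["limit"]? False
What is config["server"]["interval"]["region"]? 8080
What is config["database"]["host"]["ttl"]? True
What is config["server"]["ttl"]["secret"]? 8080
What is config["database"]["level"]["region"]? 300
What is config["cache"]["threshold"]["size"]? "us-east-1"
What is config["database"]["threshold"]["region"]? 300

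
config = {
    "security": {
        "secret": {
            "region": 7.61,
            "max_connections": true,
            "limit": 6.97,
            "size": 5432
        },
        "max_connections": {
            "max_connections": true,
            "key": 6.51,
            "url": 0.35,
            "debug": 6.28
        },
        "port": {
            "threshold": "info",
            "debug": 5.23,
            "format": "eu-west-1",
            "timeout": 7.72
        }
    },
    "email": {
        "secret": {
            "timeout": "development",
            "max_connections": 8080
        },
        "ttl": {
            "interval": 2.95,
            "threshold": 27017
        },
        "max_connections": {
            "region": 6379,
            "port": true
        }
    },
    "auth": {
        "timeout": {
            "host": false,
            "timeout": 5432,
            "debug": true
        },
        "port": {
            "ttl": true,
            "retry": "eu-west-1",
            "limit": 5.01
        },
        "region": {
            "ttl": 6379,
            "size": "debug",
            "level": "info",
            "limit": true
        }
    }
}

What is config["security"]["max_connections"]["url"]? 0.35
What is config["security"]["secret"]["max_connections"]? True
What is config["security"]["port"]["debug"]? 5.23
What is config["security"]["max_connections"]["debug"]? 6.28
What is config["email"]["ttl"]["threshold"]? 27017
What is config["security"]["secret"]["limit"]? 6.97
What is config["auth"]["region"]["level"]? "info"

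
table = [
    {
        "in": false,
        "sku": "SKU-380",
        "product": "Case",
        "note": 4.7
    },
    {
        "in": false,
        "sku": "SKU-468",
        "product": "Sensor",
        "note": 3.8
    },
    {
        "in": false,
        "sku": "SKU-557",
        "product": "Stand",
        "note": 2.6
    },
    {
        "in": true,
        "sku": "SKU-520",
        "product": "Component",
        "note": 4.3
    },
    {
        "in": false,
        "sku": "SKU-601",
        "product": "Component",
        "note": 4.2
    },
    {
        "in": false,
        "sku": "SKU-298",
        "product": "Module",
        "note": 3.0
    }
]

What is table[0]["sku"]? "SKU-380"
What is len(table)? 6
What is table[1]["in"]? False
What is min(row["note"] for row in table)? 2.6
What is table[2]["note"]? 2.6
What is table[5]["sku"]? "SKU-298"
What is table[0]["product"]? "Case"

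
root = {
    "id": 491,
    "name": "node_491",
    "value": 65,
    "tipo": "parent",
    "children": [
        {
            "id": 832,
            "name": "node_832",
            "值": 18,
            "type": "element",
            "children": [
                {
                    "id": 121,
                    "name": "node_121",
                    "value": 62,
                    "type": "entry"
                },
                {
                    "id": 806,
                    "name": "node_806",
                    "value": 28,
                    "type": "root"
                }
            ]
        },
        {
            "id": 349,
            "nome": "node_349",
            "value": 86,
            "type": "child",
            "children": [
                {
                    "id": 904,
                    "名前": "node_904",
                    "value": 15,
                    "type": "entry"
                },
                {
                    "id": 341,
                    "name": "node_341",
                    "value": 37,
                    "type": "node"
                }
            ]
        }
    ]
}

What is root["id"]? 491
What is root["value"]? 65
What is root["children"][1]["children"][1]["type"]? "node"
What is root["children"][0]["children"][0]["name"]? "node_121"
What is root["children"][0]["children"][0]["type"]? "entry"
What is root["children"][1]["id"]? 349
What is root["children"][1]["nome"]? "node_349"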